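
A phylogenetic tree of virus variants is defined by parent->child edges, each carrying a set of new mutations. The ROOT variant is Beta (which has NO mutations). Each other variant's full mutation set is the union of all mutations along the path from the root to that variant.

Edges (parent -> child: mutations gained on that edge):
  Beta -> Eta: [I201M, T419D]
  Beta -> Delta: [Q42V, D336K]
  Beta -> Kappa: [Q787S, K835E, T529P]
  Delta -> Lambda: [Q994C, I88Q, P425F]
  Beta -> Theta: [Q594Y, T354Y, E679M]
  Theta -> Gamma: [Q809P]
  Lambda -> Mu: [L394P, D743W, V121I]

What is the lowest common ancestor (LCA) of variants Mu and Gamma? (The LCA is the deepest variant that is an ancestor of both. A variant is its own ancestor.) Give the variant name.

Answer: Beta

Derivation:
Path from root to Mu: Beta -> Delta -> Lambda -> Mu
  ancestors of Mu: {Beta, Delta, Lambda, Mu}
Path from root to Gamma: Beta -> Theta -> Gamma
  ancestors of Gamma: {Beta, Theta, Gamma}
Common ancestors: {Beta}
Walk up from Gamma: Gamma (not in ancestors of Mu), Theta (not in ancestors of Mu), Beta (in ancestors of Mu)
Deepest common ancestor (LCA) = Beta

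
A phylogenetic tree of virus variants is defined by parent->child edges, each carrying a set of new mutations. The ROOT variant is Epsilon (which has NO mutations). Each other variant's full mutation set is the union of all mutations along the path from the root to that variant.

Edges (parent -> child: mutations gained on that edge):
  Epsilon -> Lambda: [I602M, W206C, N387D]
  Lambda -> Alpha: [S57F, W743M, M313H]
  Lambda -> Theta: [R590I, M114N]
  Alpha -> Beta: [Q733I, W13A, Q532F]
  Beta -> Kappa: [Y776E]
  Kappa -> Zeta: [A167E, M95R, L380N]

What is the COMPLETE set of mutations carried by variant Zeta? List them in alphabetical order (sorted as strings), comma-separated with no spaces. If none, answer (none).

At Epsilon: gained [] -> total []
At Lambda: gained ['I602M', 'W206C', 'N387D'] -> total ['I602M', 'N387D', 'W206C']
At Alpha: gained ['S57F', 'W743M', 'M313H'] -> total ['I602M', 'M313H', 'N387D', 'S57F', 'W206C', 'W743M']
At Beta: gained ['Q733I', 'W13A', 'Q532F'] -> total ['I602M', 'M313H', 'N387D', 'Q532F', 'Q733I', 'S57F', 'W13A', 'W206C', 'W743M']
At Kappa: gained ['Y776E'] -> total ['I602M', 'M313H', 'N387D', 'Q532F', 'Q733I', 'S57F', 'W13A', 'W206C', 'W743M', 'Y776E']
At Zeta: gained ['A167E', 'M95R', 'L380N'] -> total ['A167E', 'I602M', 'L380N', 'M313H', 'M95R', 'N387D', 'Q532F', 'Q733I', 'S57F', 'W13A', 'W206C', 'W743M', 'Y776E']

Answer: A167E,I602M,L380N,M313H,M95R,N387D,Q532F,Q733I,S57F,W13A,W206C,W743M,Y776E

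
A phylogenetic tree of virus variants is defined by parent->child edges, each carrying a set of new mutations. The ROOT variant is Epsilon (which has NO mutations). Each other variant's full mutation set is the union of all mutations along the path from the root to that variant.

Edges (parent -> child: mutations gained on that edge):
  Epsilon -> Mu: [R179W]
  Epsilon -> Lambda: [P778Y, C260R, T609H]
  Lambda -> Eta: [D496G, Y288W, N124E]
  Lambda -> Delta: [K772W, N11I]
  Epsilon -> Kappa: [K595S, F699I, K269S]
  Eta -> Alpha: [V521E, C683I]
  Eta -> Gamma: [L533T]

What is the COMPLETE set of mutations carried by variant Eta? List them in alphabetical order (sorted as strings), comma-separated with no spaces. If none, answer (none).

Answer: C260R,D496G,N124E,P778Y,T609H,Y288W

Derivation:
At Epsilon: gained [] -> total []
At Lambda: gained ['P778Y', 'C260R', 'T609H'] -> total ['C260R', 'P778Y', 'T609H']
At Eta: gained ['D496G', 'Y288W', 'N124E'] -> total ['C260R', 'D496G', 'N124E', 'P778Y', 'T609H', 'Y288W']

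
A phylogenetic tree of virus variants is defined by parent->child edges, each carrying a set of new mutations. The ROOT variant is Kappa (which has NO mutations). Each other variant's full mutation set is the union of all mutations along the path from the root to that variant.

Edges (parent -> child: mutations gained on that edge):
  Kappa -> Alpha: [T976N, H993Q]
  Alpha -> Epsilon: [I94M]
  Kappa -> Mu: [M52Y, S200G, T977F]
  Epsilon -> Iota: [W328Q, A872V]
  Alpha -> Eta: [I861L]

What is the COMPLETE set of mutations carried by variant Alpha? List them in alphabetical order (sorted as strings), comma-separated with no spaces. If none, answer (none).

At Kappa: gained [] -> total []
At Alpha: gained ['T976N', 'H993Q'] -> total ['H993Q', 'T976N']

Answer: H993Q,T976N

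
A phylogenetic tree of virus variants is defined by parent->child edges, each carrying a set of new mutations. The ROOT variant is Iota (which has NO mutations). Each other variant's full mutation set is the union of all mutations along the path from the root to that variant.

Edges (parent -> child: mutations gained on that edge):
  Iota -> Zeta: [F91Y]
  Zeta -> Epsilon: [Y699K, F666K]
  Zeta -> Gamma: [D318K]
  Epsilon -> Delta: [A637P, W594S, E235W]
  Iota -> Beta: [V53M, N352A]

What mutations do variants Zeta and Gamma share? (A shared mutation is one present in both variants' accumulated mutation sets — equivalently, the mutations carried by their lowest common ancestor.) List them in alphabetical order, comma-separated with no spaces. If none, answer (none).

Accumulating mutations along path to Zeta:
  At Iota: gained [] -> total []
  At Zeta: gained ['F91Y'] -> total ['F91Y']
Mutations(Zeta) = ['F91Y']
Accumulating mutations along path to Gamma:
  At Iota: gained [] -> total []
  At Zeta: gained ['F91Y'] -> total ['F91Y']
  At Gamma: gained ['D318K'] -> total ['D318K', 'F91Y']
Mutations(Gamma) = ['D318K', 'F91Y']
Intersection: ['F91Y'] ∩ ['D318K', 'F91Y'] = ['F91Y']

Answer: F91Y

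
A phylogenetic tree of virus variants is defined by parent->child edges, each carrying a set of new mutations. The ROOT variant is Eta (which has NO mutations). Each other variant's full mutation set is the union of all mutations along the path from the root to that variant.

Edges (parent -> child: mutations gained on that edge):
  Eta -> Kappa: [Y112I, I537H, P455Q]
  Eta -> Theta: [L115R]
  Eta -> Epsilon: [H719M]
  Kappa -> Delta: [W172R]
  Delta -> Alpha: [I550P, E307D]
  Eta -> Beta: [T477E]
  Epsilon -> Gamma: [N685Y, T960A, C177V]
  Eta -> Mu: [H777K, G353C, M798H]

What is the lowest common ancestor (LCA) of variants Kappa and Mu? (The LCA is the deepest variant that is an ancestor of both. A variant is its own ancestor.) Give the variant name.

Path from root to Kappa: Eta -> Kappa
  ancestors of Kappa: {Eta, Kappa}
Path from root to Mu: Eta -> Mu
  ancestors of Mu: {Eta, Mu}
Common ancestors: {Eta}
Walk up from Mu: Mu (not in ancestors of Kappa), Eta (in ancestors of Kappa)
Deepest common ancestor (LCA) = Eta

Answer: Eta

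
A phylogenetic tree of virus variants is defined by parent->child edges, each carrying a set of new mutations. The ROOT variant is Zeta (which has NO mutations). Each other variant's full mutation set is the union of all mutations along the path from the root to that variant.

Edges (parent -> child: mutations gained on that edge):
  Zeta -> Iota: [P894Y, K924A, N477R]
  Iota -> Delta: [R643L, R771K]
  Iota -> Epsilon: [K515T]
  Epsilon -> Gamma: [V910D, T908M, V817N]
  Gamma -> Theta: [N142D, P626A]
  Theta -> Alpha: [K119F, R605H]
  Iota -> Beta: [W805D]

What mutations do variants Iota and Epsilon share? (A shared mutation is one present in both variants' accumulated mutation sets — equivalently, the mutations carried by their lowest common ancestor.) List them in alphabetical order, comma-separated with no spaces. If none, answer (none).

Accumulating mutations along path to Iota:
  At Zeta: gained [] -> total []
  At Iota: gained ['P894Y', 'K924A', 'N477R'] -> total ['K924A', 'N477R', 'P894Y']
Mutations(Iota) = ['K924A', 'N477R', 'P894Y']
Accumulating mutations along path to Epsilon:
  At Zeta: gained [] -> total []
  At Iota: gained ['P894Y', 'K924A', 'N477R'] -> total ['K924A', 'N477R', 'P894Y']
  At Epsilon: gained ['K515T'] -> total ['K515T', 'K924A', 'N477R', 'P894Y']
Mutations(Epsilon) = ['K515T', 'K924A', 'N477R', 'P894Y']
Intersection: ['K924A', 'N477R', 'P894Y'] ∩ ['K515T', 'K924A', 'N477R', 'P894Y'] = ['K924A', 'N477R', 'P894Y']

Answer: K924A,N477R,P894Y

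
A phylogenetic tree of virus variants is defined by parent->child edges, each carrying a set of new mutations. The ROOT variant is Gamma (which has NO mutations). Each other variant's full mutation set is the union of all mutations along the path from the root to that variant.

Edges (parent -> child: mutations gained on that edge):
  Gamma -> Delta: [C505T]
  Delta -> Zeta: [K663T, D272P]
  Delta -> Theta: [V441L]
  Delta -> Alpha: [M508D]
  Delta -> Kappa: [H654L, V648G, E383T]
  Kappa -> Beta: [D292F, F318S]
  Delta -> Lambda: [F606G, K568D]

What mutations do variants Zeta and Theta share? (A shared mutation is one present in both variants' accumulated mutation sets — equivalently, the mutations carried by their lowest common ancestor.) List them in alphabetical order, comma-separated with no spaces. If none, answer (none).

Answer: C505T

Derivation:
Accumulating mutations along path to Zeta:
  At Gamma: gained [] -> total []
  At Delta: gained ['C505T'] -> total ['C505T']
  At Zeta: gained ['K663T', 'D272P'] -> total ['C505T', 'D272P', 'K663T']
Mutations(Zeta) = ['C505T', 'D272P', 'K663T']
Accumulating mutations along path to Theta:
  At Gamma: gained [] -> total []
  At Delta: gained ['C505T'] -> total ['C505T']
  At Theta: gained ['V441L'] -> total ['C505T', 'V441L']
Mutations(Theta) = ['C505T', 'V441L']
Intersection: ['C505T', 'D272P', 'K663T'] ∩ ['C505T', 'V441L'] = ['C505T']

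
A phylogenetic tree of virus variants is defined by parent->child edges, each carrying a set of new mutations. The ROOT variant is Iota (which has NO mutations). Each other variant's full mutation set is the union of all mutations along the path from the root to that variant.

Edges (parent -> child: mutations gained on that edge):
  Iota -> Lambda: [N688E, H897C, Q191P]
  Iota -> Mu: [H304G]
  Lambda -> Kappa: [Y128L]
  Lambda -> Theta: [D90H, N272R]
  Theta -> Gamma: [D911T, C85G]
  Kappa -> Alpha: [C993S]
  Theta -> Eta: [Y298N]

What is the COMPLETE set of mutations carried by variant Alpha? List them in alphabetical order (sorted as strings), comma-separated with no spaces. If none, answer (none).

Answer: C993S,H897C,N688E,Q191P,Y128L

Derivation:
At Iota: gained [] -> total []
At Lambda: gained ['N688E', 'H897C', 'Q191P'] -> total ['H897C', 'N688E', 'Q191P']
At Kappa: gained ['Y128L'] -> total ['H897C', 'N688E', 'Q191P', 'Y128L']
At Alpha: gained ['C993S'] -> total ['C993S', 'H897C', 'N688E', 'Q191P', 'Y128L']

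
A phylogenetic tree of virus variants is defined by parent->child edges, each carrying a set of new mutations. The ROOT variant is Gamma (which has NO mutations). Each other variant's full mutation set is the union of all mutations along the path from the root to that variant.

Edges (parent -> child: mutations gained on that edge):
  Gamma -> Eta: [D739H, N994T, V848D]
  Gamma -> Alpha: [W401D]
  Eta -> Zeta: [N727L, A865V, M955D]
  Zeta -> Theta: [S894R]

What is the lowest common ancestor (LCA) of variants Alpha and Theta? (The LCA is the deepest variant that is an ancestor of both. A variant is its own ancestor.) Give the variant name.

Answer: Gamma

Derivation:
Path from root to Alpha: Gamma -> Alpha
  ancestors of Alpha: {Gamma, Alpha}
Path from root to Theta: Gamma -> Eta -> Zeta -> Theta
  ancestors of Theta: {Gamma, Eta, Zeta, Theta}
Common ancestors: {Gamma}
Walk up from Theta: Theta (not in ancestors of Alpha), Zeta (not in ancestors of Alpha), Eta (not in ancestors of Alpha), Gamma (in ancestors of Alpha)
Deepest common ancestor (LCA) = Gamma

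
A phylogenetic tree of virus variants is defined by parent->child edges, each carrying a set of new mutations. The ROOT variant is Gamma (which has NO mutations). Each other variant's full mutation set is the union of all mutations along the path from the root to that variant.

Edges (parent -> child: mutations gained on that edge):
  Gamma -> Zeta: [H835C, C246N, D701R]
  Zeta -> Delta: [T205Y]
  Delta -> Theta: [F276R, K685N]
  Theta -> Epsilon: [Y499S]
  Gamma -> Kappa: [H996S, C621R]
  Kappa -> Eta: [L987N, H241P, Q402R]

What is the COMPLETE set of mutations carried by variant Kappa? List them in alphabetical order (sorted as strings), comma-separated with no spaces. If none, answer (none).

At Gamma: gained [] -> total []
At Kappa: gained ['H996S', 'C621R'] -> total ['C621R', 'H996S']

Answer: C621R,H996S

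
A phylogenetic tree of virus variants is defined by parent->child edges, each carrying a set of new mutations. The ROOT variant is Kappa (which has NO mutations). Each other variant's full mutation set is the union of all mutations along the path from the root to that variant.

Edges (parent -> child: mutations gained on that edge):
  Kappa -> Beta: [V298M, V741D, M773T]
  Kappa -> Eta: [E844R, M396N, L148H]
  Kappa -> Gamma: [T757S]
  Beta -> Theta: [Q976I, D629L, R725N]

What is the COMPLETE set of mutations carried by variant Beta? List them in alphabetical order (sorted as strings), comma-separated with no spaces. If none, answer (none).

Answer: M773T,V298M,V741D

Derivation:
At Kappa: gained [] -> total []
At Beta: gained ['V298M', 'V741D', 'M773T'] -> total ['M773T', 'V298M', 'V741D']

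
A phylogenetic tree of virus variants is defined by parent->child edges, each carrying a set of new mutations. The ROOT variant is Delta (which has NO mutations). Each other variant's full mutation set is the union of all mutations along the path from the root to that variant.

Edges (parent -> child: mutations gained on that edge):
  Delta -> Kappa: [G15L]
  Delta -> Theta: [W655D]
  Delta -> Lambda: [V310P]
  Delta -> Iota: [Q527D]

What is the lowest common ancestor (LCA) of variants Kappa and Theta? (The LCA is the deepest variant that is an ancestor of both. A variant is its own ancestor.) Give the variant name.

Answer: Delta

Derivation:
Path from root to Kappa: Delta -> Kappa
  ancestors of Kappa: {Delta, Kappa}
Path from root to Theta: Delta -> Theta
  ancestors of Theta: {Delta, Theta}
Common ancestors: {Delta}
Walk up from Theta: Theta (not in ancestors of Kappa), Delta (in ancestors of Kappa)
Deepest common ancestor (LCA) = Delta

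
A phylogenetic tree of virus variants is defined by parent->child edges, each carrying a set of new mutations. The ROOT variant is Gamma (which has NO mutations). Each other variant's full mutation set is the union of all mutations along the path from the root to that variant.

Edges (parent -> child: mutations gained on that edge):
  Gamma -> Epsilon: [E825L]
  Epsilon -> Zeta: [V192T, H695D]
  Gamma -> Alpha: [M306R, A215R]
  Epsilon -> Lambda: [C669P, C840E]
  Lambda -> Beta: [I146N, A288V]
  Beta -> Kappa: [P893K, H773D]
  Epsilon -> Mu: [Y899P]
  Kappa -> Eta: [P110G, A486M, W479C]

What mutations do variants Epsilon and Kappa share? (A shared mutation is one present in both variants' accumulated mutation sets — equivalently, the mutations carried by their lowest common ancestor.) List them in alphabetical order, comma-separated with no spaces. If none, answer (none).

Answer: E825L

Derivation:
Accumulating mutations along path to Epsilon:
  At Gamma: gained [] -> total []
  At Epsilon: gained ['E825L'] -> total ['E825L']
Mutations(Epsilon) = ['E825L']
Accumulating mutations along path to Kappa:
  At Gamma: gained [] -> total []
  At Epsilon: gained ['E825L'] -> total ['E825L']
  At Lambda: gained ['C669P', 'C840E'] -> total ['C669P', 'C840E', 'E825L']
  At Beta: gained ['I146N', 'A288V'] -> total ['A288V', 'C669P', 'C840E', 'E825L', 'I146N']
  At Kappa: gained ['P893K', 'H773D'] -> total ['A288V', 'C669P', 'C840E', 'E825L', 'H773D', 'I146N', 'P893K']
Mutations(Kappa) = ['A288V', 'C669P', 'C840E', 'E825L', 'H773D', 'I146N', 'P893K']
Intersection: ['E825L'] ∩ ['A288V', 'C669P', 'C840E', 'E825L', 'H773D', 'I146N', 'P893K'] = ['E825L']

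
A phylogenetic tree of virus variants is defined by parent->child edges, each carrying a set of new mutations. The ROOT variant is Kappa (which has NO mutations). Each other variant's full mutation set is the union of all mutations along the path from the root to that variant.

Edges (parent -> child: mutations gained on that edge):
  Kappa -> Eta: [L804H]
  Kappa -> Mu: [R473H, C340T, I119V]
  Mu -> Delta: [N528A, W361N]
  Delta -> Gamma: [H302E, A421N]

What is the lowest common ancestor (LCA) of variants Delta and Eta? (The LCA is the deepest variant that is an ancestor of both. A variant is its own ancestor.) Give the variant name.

Path from root to Delta: Kappa -> Mu -> Delta
  ancestors of Delta: {Kappa, Mu, Delta}
Path from root to Eta: Kappa -> Eta
  ancestors of Eta: {Kappa, Eta}
Common ancestors: {Kappa}
Walk up from Eta: Eta (not in ancestors of Delta), Kappa (in ancestors of Delta)
Deepest common ancestor (LCA) = Kappa

Answer: Kappa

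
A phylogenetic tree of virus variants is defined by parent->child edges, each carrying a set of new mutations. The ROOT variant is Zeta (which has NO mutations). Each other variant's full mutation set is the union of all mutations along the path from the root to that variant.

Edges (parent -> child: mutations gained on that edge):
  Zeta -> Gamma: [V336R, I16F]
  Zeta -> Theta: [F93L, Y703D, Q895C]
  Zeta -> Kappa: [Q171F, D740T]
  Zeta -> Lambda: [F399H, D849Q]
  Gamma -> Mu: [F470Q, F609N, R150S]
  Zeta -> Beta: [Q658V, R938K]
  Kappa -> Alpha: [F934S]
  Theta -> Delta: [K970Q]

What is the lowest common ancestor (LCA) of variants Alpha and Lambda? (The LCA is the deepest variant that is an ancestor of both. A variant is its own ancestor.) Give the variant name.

Path from root to Alpha: Zeta -> Kappa -> Alpha
  ancestors of Alpha: {Zeta, Kappa, Alpha}
Path from root to Lambda: Zeta -> Lambda
  ancestors of Lambda: {Zeta, Lambda}
Common ancestors: {Zeta}
Walk up from Lambda: Lambda (not in ancestors of Alpha), Zeta (in ancestors of Alpha)
Deepest common ancestor (LCA) = Zeta

Answer: Zeta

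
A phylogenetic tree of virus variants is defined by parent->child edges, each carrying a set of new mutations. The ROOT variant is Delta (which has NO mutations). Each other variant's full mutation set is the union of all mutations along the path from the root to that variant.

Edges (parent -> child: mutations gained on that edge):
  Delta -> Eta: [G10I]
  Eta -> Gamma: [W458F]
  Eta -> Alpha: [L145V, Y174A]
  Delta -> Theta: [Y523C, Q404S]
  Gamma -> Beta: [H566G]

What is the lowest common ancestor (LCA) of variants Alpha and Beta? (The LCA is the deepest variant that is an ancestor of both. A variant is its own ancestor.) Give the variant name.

Answer: Eta

Derivation:
Path from root to Alpha: Delta -> Eta -> Alpha
  ancestors of Alpha: {Delta, Eta, Alpha}
Path from root to Beta: Delta -> Eta -> Gamma -> Beta
  ancestors of Beta: {Delta, Eta, Gamma, Beta}
Common ancestors: {Delta, Eta}
Walk up from Beta: Beta (not in ancestors of Alpha), Gamma (not in ancestors of Alpha), Eta (in ancestors of Alpha), Delta (in ancestors of Alpha)
Deepest common ancestor (LCA) = Eta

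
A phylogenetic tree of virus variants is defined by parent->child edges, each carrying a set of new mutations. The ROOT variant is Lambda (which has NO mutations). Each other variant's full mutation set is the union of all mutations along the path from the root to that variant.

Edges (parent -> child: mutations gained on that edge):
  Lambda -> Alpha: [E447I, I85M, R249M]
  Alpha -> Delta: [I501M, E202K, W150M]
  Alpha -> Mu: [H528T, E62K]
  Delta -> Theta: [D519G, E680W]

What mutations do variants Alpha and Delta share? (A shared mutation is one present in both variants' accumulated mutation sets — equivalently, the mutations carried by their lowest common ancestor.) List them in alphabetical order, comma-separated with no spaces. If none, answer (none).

Accumulating mutations along path to Alpha:
  At Lambda: gained [] -> total []
  At Alpha: gained ['E447I', 'I85M', 'R249M'] -> total ['E447I', 'I85M', 'R249M']
Mutations(Alpha) = ['E447I', 'I85M', 'R249M']
Accumulating mutations along path to Delta:
  At Lambda: gained [] -> total []
  At Alpha: gained ['E447I', 'I85M', 'R249M'] -> total ['E447I', 'I85M', 'R249M']
  At Delta: gained ['I501M', 'E202K', 'W150M'] -> total ['E202K', 'E447I', 'I501M', 'I85M', 'R249M', 'W150M']
Mutations(Delta) = ['E202K', 'E447I', 'I501M', 'I85M', 'R249M', 'W150M']
Intersection: ['E447I', 'I85M', 'R249M'] ∩ ['E202K', 'E447I', 'I501M', 'I85M', 'R249M', 'W150M'] = ['E447I', 'I85M', 'R249M']

Answer: E447I,I85M,R249M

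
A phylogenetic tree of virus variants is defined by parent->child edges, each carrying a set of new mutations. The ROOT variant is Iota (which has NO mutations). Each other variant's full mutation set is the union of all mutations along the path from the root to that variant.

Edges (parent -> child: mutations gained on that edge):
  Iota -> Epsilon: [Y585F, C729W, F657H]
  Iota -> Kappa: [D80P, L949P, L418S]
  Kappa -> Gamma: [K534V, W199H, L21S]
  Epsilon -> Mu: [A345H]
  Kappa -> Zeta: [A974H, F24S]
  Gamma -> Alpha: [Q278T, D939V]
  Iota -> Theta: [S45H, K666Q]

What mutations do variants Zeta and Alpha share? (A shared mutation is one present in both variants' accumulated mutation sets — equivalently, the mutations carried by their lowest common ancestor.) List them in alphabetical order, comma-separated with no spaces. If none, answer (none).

Answer: D80P,L418S,L949P

Derivation:
Accumulating mutations along path to Zeta:
  At Iota: gained [] -> total []
  At Kappa: gained ['D80P', 'L949P', 'L418S'] -> total ['D80P', 'L418S', 'L949P']
  At Zeta: gained ['A974H', 'F24S'] -> total ['A974H', 'D80P', 'F24S', 'L418S', 'L949P']
Mutations(Zeta) = ['A974H', 'D80P', 'F24S', 'L418S', 'L949P']
Accumulating mutations along path to Alpha:
  At Iota: gained [] -> total []
  At Kappa: gained ['D80P', 'L949P', 'L418S'] -> total ['D80P', 'L418S', 'L949P']
  At Gamma: gained ['K534V', 'W199H', 'L21S'] -> total ['D80P', 'K534V', 'L21S', 'L418S', 'L949P', 'W199H']
  At Alpha: gained ['Q278T', 'D939V'] -> total ['D80P', 'D939V', 'K534V', 'L21S', 'L418S', 'L949P', 'Q278T', 'W199H']
Mutations(Alpha) = ['D80P', 'D939V', 'K534V', 'L21S', 'L418S', 'L949P', 'Q278T', 'W199H']
Intersection: ['A974H', 'D80P', 'F24S', 'L418S', 'L949P'] ∩ ['D80P', 'D939V', 'K534V', 'L21S', 'L418S', 'L949P', 'Q278T', 'W199H'] = ['D80P', 'L418S', 'L949P']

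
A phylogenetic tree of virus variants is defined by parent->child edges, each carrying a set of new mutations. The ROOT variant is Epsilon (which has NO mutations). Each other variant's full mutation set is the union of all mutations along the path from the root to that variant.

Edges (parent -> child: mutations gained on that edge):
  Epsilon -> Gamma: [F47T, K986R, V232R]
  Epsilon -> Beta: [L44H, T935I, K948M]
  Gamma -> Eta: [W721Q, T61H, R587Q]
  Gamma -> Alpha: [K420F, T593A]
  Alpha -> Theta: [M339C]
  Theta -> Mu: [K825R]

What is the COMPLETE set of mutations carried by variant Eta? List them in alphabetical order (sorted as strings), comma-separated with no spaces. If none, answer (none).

Answer: F47T,K986R,R587Q,T61H,V232R,W721Q

Derivation:
At Epsilon: gained [] -> total []
At Gamma: gained ['F47T', 'K986R', 'V232R'] -> total ['F47T', 'K986R', 'V232R']
At Eta: gained ['W721Q', 'T61H', 'R587Q'] -> total ['F47T', 'K986R', 'R587Q', 'T61H', 'V232R', 'W721Q']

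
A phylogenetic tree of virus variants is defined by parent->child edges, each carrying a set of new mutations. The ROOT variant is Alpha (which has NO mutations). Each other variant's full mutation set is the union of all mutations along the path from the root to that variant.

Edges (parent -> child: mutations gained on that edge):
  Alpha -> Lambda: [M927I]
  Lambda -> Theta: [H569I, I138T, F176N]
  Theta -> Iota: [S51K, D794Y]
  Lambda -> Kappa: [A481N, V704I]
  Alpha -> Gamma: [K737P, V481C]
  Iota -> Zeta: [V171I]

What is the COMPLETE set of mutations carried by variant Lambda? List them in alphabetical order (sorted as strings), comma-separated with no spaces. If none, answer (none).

At Alpha: gained [] -> total []
At Lambda: gained ['M927I'] -> total ['M927I']

Answer: M927I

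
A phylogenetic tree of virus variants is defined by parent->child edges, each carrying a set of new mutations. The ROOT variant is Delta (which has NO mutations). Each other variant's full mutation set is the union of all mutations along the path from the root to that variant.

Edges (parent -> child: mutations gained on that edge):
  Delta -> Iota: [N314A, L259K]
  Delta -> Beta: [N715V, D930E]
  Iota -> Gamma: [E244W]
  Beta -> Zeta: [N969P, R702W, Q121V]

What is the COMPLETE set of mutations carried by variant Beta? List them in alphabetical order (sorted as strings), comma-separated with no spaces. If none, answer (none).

Answer: D930E,N715V

Derivation:
At Delta: gained [] -> total []
At Beta: gained ['N715V', 'D930E'] -> total ['D930E', 'N715V']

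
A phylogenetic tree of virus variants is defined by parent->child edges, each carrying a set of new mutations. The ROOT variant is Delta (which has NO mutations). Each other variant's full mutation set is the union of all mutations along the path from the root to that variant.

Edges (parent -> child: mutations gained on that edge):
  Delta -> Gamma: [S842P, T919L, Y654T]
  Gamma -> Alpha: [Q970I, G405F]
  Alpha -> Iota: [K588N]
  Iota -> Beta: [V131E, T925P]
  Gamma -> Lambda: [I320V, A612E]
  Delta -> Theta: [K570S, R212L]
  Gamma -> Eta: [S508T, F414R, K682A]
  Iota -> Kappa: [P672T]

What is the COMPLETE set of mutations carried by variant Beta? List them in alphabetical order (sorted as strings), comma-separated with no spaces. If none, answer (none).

At Delta: gained [] -> total []
At Gamma: gained ['S842P', 'T919L', 'Y654T'] -> total ['S842P', 'T919L', 'Y654T']
At Alpha: gained ['Q970I', 'G405F'] -> total ['G405F', 'Q970I', 'S842P', 'T919L', 'Y654T']
At Iota: gained ['K588N'] -> total ['G405F', 'K588N', 'Q970I', 'S842P', 'T919L', 'Y654T']
At Beta: gained ['V131E', 'T925P'] -> total ['G405F', 'K588N', 'Q970I', 'S842P', 'T919L', 'T925P', 'V131E', 'Y654T']

Answer: G405F,K588N,Q970I,S842P,T919L,T925P,V131E,Y654T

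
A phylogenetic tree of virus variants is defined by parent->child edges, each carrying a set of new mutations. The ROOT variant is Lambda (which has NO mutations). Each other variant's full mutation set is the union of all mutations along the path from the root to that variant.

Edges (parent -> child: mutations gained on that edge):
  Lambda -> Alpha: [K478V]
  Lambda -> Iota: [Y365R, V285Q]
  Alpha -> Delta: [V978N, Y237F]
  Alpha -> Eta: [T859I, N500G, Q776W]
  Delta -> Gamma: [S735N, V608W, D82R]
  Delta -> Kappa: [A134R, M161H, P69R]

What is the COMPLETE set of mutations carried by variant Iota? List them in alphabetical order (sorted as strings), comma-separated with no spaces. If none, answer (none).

Answer: V285Q,Y365R

Derivation:
At Lambda: gained [] -> total []
At Iota: gained ['Y365R', 'V285Q'] -> total ['V285Q', 'Y365R']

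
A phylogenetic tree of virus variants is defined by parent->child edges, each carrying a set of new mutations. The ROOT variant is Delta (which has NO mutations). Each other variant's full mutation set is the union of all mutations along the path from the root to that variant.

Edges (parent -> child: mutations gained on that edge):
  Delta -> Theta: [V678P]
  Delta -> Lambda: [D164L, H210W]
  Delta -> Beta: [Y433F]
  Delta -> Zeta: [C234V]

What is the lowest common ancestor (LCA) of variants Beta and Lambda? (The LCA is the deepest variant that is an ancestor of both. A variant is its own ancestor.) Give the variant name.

Path from root to Beta: Delta -> Beta
  ancestors of Beta: {Delta, Beta}
Path from root to Lambda: Delta -> Lambda
  ancestors of Lambda: {Delta, Lambda}
Common ancestors: {Delta}
Walk up from Lambda: Lambda (not in ancestors of Beta), Delta (in ancestors of Beta)
Deepest common ancestor (LCA) = Delta

Answer: Delta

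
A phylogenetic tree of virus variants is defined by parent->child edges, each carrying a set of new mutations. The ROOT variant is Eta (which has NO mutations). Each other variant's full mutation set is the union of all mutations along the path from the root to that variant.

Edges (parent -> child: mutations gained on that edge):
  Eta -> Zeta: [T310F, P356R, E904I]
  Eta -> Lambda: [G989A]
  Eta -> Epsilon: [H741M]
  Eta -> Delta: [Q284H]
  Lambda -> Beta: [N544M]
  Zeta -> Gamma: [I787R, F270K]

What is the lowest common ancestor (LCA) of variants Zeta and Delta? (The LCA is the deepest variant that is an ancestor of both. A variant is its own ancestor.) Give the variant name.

Path from root to Zeta: Eta -> Zeta
  ancestors of Zeta: {Eta, Zeta}
Path from root to Delta: Eta -> Delta
  ancestors of Delta: {Eta, Delta}
Common ancestors: {Eta}
Walk up from Delta: Delta (not in ancestors of Zeta), Eta (in ancestors of Zeta)
Deepest common ancestor (LCA) = Eta

Answer: Eta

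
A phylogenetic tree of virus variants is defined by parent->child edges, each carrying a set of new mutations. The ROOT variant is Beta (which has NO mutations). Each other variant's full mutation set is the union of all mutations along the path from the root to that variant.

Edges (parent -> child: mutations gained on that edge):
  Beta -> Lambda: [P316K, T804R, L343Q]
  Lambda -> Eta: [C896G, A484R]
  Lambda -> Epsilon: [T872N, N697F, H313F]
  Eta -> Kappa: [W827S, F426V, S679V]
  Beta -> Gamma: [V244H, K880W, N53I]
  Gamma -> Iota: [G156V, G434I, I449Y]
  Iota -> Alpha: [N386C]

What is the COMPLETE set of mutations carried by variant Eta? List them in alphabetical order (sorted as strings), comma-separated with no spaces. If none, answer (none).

At Beta: gained [] -> total []
At Lambda: gained ['P316K', 'T804R', 'L343Q'] -> total ['L343Q', 'P316K', 'T804R']
At Eta: gained ['C896G', 'A484R'] -> total ['A484R', 'C896G', 'L343Q', 'P316K', 'T804R']

Answer: A484R,C896G,L343Q,P316K,T804R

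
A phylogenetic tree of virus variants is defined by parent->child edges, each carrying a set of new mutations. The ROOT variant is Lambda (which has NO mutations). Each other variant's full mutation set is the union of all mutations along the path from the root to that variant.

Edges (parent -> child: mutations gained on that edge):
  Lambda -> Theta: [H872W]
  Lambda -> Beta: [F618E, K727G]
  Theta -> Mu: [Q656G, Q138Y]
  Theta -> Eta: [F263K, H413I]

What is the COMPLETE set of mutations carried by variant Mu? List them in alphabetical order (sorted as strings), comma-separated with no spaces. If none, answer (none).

At Lambda: gained [] -> total []
At Theta: gained ['H872W'] -> total ['H872W']
At Mu: gained ['Q656G', 'Q138Y'] -> total ['H872W', 'Q138Y', 'Q656G']

Answer: H872W,Q138Y,Q656G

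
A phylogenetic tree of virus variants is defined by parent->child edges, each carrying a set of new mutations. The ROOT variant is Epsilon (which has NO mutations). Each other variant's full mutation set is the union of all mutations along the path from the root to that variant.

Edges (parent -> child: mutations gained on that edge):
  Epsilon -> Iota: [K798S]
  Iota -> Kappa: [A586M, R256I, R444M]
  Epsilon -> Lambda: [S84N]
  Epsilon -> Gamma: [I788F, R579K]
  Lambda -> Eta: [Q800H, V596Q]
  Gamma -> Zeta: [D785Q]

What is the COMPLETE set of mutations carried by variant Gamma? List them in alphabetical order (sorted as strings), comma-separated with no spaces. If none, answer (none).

At Epsilon: gained [] -> total []
At Gamma: gained ['I788F', 'R579K'] -> total ['I788F', 'R579K']

Answer: I788F,R579K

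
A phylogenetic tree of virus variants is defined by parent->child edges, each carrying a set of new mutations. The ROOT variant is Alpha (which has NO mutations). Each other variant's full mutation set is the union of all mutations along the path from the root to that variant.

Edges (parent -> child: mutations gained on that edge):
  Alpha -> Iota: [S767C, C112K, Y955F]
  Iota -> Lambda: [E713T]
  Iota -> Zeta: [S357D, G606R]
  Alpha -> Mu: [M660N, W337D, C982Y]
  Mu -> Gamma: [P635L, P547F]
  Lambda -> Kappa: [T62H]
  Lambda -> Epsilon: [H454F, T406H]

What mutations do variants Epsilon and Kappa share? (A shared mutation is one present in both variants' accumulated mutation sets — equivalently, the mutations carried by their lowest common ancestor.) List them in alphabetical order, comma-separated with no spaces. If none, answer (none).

Accumulating mutations along path to Epsilon:
  At Alpha: gained [] -> total []
  At Iota: gained ['S767C', 'C112K', 'Y955F'] -> total ['C112K', 'S767C', 'Y955F']
  At Lambda: gained ['E713T'] -> total ['C112K', 'E713T', 'S767C', 'Y955F']
  At Epsilon: gained ['H454F', 'T406H'] -> total ['C112K', 'E713T', 'H454F', 'S767C', 'T406H', 'Y955F']
Mutations(Epsilon) = ['C112K', 'E713T', 'H454F', 'S767C', 'T406H', 'Y955F']
Accumulating mutations along path to Kappa:
  At Alpha: gained [] -> total []
  At Iota: gained ['S767C', 'C112K', 'Y955F'] -> total ['C112K', 'S767C', 'Y955F']
  At Lambda: gained ['E713T'] -> total ['C112K', 'E713T', 'S767C', 'Y955F']
  At Kappa: gained ['T62H'] -> total ['C112K', 'E713T', 'S767C', 'T62H', 'Y955F']
Mutations(Kappa) = ['C112K', 'E713T', 'S767C', 'T62H', 'Y955F']
Intersection: ['C112K', 'E713T', 'H454F', 'S767C', 'T406H', 'Y955F'] ∩ ['C112K', 'E713T', 'S767C', 'T62H', 'Y955F'] = ['C112K', 'E713T', 'S767C', 'Y955F']

Answer: C112K,E713T,S767C,Y955F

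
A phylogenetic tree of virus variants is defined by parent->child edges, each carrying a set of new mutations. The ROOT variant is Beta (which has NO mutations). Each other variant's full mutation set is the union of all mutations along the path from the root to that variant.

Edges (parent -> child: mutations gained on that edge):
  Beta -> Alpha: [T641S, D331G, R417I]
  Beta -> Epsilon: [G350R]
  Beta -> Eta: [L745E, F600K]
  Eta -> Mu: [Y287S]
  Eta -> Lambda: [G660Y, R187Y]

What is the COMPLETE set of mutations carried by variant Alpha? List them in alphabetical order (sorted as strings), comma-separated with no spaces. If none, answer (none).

Answer: D331G,R417I,T641S

Derivation:
At Beta: gained [] -> total []
At Alpha: gained ['T641S', 'D331G', 'R417I'] -> total ['D331G', 'R417I', 'T641S']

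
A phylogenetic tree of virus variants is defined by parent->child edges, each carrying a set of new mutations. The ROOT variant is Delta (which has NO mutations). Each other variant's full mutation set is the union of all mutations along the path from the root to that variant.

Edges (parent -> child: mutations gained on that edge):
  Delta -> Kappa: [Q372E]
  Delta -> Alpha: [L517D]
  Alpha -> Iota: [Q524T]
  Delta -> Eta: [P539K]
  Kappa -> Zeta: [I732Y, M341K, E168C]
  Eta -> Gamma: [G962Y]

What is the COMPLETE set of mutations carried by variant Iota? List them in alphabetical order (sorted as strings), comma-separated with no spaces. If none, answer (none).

At Delta: gained [] -> total []
At Alpha: gained ['L517D'] -> total ['L517D']
At Iota: gained ['Q524T'] -> total ['L517D', 'Q524T']

Answer: L517D,Q524T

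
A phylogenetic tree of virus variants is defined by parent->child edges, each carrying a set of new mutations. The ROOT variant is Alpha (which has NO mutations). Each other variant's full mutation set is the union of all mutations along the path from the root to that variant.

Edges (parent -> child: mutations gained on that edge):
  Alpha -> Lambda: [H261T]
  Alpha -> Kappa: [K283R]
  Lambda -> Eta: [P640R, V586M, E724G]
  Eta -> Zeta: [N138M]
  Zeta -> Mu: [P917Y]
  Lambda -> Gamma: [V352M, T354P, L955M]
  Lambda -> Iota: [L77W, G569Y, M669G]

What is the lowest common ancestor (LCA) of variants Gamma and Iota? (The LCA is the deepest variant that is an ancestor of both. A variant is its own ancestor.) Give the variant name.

Path from root to Gamma: Alpha -> Lambda -> Gamma
  ancestors of Gamma: {Alpha, Lambda, Gamma}
Path from root to Iota: Alpha -> Lambda -> Iota
  ancestors of Iota: {Alpha, Lambda, Iota}
Common ancestors: {Alpha, Lambda}
Walk up from Iota: Iota (not in ancestors of Gamma), Lambda (in ancestors of Gamma), Alpha (in ancestors of Gamma)
Deepest common ancestor (LCA) = Lambda

Answer: Lambda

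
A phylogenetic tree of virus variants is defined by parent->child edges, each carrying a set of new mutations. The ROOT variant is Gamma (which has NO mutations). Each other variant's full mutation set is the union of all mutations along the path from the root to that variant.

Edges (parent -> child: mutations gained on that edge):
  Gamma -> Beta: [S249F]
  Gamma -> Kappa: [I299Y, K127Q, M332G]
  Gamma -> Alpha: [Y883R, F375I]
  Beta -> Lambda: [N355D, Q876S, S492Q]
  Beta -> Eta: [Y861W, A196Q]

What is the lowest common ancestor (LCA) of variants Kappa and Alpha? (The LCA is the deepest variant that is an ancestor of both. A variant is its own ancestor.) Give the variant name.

Answer: Gamma

Derivation:
Path from root to Kappa: Gamma -> Kappa
  ancestors of Kappa: {Gamma, Kappa}
Path from root to Alpha: Gamma -> Alpha
  ancestors of Alpha: {Gamma, Alpha}
Common ancestors: {Gamma}
Walk up from Alpha: Alpha (not in ancestors of Kappa), Gamma (in ancestors of Kappa)
Deepest common ancestor (LCA) = Gamma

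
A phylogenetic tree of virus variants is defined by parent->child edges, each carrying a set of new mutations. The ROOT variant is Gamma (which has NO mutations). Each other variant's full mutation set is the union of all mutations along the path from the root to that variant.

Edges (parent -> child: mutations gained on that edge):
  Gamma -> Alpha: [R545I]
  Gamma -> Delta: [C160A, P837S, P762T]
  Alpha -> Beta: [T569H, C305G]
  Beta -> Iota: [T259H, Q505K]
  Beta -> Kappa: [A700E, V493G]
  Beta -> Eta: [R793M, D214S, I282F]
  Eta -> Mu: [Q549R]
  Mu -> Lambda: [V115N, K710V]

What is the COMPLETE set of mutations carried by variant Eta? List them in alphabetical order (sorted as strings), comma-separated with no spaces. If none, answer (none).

Answer: C305G,D214S,I282F,R545I,R793M,T569H

Derivation:
At Gamma: gained [] -> total []
At Alpha: gained ['R545I'] -> total ['R545I']
At Beta: gained ['T569H', 'C305G'] -> total ['C305G', 'R545I', 'T569H']
At Eta: gained ['R793M', 'D214S', 'I282F'] -> total ['C305G', 'D214S', 'I282F', 'R545I', 'R793M', 'T569H']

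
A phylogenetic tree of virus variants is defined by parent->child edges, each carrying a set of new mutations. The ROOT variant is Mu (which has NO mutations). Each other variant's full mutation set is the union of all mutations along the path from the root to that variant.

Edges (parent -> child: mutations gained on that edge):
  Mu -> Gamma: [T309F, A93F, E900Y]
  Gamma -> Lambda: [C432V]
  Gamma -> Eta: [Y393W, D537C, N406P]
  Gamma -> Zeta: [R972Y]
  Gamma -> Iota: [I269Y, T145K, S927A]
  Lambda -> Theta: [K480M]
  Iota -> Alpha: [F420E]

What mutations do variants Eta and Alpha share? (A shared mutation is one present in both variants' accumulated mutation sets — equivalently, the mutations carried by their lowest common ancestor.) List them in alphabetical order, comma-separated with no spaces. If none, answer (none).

Answer: A93F,E900Y,T309F

Derivation:
Accumulating mutations along path to Eta:
  At Mu: gained [] -> total []
  At Gamma: gained ['T309F', 'A93F', 'E900Y'] -> total ['A93F', 'E900Y', 'T309F']
  At Eta: gained ['Y393W', 'D537C', 'N406P'] -> total ['A93F', 'D537C', 'E900Y', 'N406P', 'T309F', 'Y393W']
Mutations(Eta) = ['A93F', 'D537C', 'E900Y', 'N406P', 'T309F', 'Y393W']
Accumulating mutations along path to Alpha:
  At Mu: gained [] -> total []
  At Gamma: gained ['T309F', 'A93F', 'E900Y'] -> total ['A93F', 'E900Y', 'T309F']
  At Iota: gained ['I269Y', 'T145K', 'S927A'] -> total ['A93F', 'E900Y', 'I269Y', 'S927A', 'T145K', 'T309F']
  At Alpha: gained ['F420E'] -> total ['A93F', 'E900Y', 'F420E', 'I269Y', 'S927A', 'T145K', 'T309F']
Mutations(Alpha) = ['A93F', 'E900Y', 'F420E', 'I269Y', 'S927A', 'T145K', 'T309F']
Intersection: ['A93F', 'D537C', 'E900Y', 'N406P', 'T309F', 'Y393W'] ∩ ['A93F', 'E900Y', 'F420E', 'I269Y', 'S927A', 'T145K', 'T309F'] = ['A93F', 'E900Y', 'T309F']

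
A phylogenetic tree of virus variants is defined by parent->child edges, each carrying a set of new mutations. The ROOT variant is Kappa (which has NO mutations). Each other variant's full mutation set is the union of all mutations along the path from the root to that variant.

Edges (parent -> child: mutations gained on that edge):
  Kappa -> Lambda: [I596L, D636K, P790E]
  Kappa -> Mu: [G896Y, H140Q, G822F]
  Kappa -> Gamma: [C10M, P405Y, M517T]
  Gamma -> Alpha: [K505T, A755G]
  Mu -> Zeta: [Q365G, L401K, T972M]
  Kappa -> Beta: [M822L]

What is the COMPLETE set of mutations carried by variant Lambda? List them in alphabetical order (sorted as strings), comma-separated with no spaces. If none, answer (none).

Answer: D636K,I596L,P790E

Derivation:
At Kappa: gained [] -> total []
At Lambda: gained ['I596L', 'D636K', 'P790E'] -> total ['D636K', 'I596L', 'P790E']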